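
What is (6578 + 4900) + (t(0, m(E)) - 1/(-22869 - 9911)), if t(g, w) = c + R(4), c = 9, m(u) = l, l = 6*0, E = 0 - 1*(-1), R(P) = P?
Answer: 376674981/32780 ≈ 11491.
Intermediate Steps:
E = 1 (E = 0 + 1 = 1)
l = 0
m(u) = 0
t(g, w) = 13 (t(g, w) = 9 + 4 = 13)
(6578 + 4900) + (t(0, m(E)) - 1/(-22869 - 9911)) = (6578 + 4900) + (13 - 1/(-22869 - 9911)) = 11478 + (13 - 1/(-32780)) = 11478 + (13 - 1*(-1/32780)) = 11478 + (13 + 1/32780) = 11478 + 426141/32780 = 376674981/32780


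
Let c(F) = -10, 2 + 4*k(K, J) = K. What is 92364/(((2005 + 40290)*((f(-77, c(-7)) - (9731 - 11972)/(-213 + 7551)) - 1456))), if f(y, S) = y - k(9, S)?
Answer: -451844688/317487544385 ≈ -0.0014232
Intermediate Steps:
k(K, J) = -½ + K/4
f(y, S) = -7/4 + y (f(y, S) = y - (-½ + (¼)*9) = y - (-½ + 9/4) = y - 1*7/4 = y - 7/4 = -7/4 + y)
92364/(((2005 + 40290)*((f(-77, c(-7)) - (9731 - 11972)/(-213 + 7551)) - 1456))) = 92364/(((2005 + 40290)*(((-7/4 - 77) - (9731 - 11972)/(-213 + 7551)) - 1456))) = 92364/((42295*((-315/4 - (-2241)/7338) - 1456))) = 92364/((42295*((-315/4 - 1*(-747/2446)) - 1456))) = 92364/((42295*((-315/4 + 747/2446) - 1456))) = 92364/((42295*(-383751/4892 - 1456))) = 92364/((42295*(-7506503/4892))) = 92364/(-317487544385/4892) = 92364*(-4892/317487544385) = -451844688/317487544385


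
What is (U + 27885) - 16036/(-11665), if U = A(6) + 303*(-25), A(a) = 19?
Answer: 237153821/11665 ≈ 20330.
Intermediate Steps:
U = -7556 (U = 19 + 303*(-25) = 19 - 7575 = -7556)
(U + 27885) - 16036/(-11665) = (-7556 + 27885) - 16036/(-11665) = 20329 - 16036*(-1/11665) = 20329 + 16036/11665 = 237153821/11665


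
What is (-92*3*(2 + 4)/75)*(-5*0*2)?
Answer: 0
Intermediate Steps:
(-92*3*(2 + 4)/75)*(-5*0*2) = (-92*3*6/75)*(0*2) = -1656/75*0 = -92*6/25*0 = -552/25*0 = 0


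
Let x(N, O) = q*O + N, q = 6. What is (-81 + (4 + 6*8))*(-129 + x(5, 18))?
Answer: 464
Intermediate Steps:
x(N, O) = N + 6*O (x(N, O) = 6*O + N = N + 6*O)
(-81 + (4 + 6*8))*(-129 + x(5, 18)) = (-81 + (4 + 6*8))*(-129 + (5 + 6*18)) = (-81 + (4 + 48))*(-129 + (5 + 108)) = (-81 + 52)*(-129 + 113) = -29*(-16) = 464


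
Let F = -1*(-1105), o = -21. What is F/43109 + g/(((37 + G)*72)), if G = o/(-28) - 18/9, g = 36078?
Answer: 23608042/1681251 ≈ 14.042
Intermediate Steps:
G = -5/4 (G = -21/(-28) - 18/9 = -21*(-1/28) - 18*⅑ = ¾ - 2 = -5/4 ≈ -1.2500)
F = 1105
F/43109 + g/(((37 + G)*72)) = 1105/43109 + 36078/(((37 - 5/4)*72)) = 1105*(1/43109) + 36078/(((143/4)*72)) = 1105/43109 + 36078/2574 = 1105/43109 + 36078*(1/2574) = 1105/43109 + 6013/429 = 23608042/1681251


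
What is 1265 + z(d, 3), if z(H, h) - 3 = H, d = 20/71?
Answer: 90048/71 ≈ 1268.3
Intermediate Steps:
d = 20/71 (d = 20*(1/71) = 20/71 ≈ 0.28169)
z(H, h) = 3 + H
1265 + z(d, 3) = 1265 + (3 + 20/71) = 1265 + 233/71 = 90048/71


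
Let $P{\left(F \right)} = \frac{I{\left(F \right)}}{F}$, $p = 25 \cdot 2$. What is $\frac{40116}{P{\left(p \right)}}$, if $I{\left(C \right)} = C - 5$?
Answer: $\frac{133720}{3} \approx 44573.0$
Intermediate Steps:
$I{\left(C \right)} = -5 + C$
$p = 50$
$P{\left(F \right)} = \frac{-5 + F}{F}$
$\frac{40116}{P{\left(p \right)}} = \frac{40116}{\frac{1}{50} \left(-5 + 50\right)} = \frac{40116}{\frac{1}{50} \cdot 45} = \frac{40116}{\frac{9}{10}} = 40116 \cdot \frac{10}{9} = \frac{133720}{3}$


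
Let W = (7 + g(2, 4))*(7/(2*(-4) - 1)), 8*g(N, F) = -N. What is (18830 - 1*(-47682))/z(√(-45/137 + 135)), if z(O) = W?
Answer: -266048/21 ≈ -12669.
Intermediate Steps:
g(N, F) = -N/8 (g(N, F) = (-N)/8 = -N/8)
W = -21/4 (W = (7 - ⅛*2)*(7/(2*(-4) - 1)) = (7 - ¼)*(7/(-8 - 1)) = 27*(7/(-9))/4 = 27*(7*(-⅑))/4 = (27/4)*(-7/9) = -21/4 ≈ -5.2500)
z(O) = -21/4
(18830 - 1*(-47682))/z(√(-45/137 + 135)) = (18830 - 1*(-47682))/(-21/4) = (18830 + 47682)*(-4/21) = 66512*(-4/21) = -266048/21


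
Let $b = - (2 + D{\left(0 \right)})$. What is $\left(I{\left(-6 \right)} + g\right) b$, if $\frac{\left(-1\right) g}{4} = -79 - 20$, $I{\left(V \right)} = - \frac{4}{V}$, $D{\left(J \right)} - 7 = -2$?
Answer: $- \frac{8330}{3} \approx -2776.7$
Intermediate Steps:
$D{\left(J \right)} = 5$ ($D{\left(J \right)} = 7 - 2 = 5$)
$g = 396$ ($g = - 4 \left(-79 - 20\right) = \left(-4\right) \left(-99\right) = 396$)
$b = -7$ ($b = - (2 + 5) = \left(-1\right) 7 = -7$)
$\left(I{\left(-6 \right)} + g\right) b = \left(- \frac{4}{-6} + 396\right) \left(-7\right) = \left(\left(-4\right) \left(- \frac{1}{6}\right) + 396\right) \left(-7\right) = \left(\frac{2}{3} + 396\right) \left(-7\right) = \frac{1190}{3} \left(-7\right) = - \frac{8330}{3}$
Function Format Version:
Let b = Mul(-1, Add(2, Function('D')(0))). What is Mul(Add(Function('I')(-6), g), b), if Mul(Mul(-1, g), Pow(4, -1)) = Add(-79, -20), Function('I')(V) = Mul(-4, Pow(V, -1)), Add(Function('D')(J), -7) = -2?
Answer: Rational(-8330, 3) ≈ -2776.7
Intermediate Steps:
Function('D')(J) = 5 (Function('D')(J) = Add(7, -2) = 5)
g = 396 (g = Mul(-4, Add(-79, -20)) = Mul(-4, -99) = 396)
b = -7 (b = Mul(-1, Add(2, 5)) = Mul(-1, 7) = -7)
Mul(Add(Function('I')(-6), g), b) = Mul(Add(Mul(-4, Pow(-6, -1)), 396), -7) = Mul(Add(Mul(-4, Rational(-1, 6)), 396), -7) = Mul(Add(Rational(2, 3), 396), -7) = Mul(Rational(1190, 3), -7) = Rational(-8330, 3)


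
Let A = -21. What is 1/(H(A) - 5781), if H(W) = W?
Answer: -1/5802 ≈ -0.00017235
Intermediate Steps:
1/(H(A) - 5781) = 1/(-21 - 5781) = 1/(-5802) = -1/5802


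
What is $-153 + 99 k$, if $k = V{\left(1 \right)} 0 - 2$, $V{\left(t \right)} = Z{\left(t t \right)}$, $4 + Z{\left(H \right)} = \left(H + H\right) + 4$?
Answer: $-351$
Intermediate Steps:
$Z{\left(H \right)} = 2 H$ ($Z{\left(H \right)} = -4 + \left(\left(H + H\right) + 4\right) = -4 + \left(2 H + 4\right) = -4 + \left(4 + 2 H\right) = 2 H$)
$V{\left(t \right)} = 2 t^{2}$ ($V{\left(t \right)} = 2 t t = 2 t^{2}$)
$k = -2$ ($k = 2 \cdot 1^{2} \cdot 0 - 2 = 2 \cdot 1 \cdot 0 - 2 = 2 \cdot 0 - 2 = 0 - 2 = -2$)
$-153 + 99 k = -153 + 99 \left(-2\right) = -153 - 198 = -351$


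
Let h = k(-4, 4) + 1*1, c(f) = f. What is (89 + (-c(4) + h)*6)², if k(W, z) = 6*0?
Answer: 5041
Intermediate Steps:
k(W, z) = 0
h = 1 (h = 0 + 1*1 = 0 + 1 = 1)
(89 + (-c(4) + h)*6)² = (89 + (-1*4 + 1)*6)² = (89 + (-4 + 1)*6)² = (89 - 3*6)² = (89 - 18)² = 71² = 5041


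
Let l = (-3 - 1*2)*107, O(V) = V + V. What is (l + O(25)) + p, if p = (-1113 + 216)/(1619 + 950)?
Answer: -1246862/2569 ≈ -485.35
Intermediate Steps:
O(V) = 2*V
p = -897/2569 ≈ -0.34916
l = -535 (l = (-3 - 2)*107 = -5*107 = -535)
(l + O(25)) + p = (-535 + 2*25) - 897/2569 = (-535 + 50) - 897/2569 = -485 - 897/2569 = -1246862/2569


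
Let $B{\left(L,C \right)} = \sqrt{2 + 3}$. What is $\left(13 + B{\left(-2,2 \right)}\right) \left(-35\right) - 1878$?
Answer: $-2333 - 35 \sqrt{5} \approx -2411.3$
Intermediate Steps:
$B{\left(L,C \right)} = \sqrt{5}$
$\left(13 + B{\left(-2,2 \right)}\right) \left(-35\right) - 1878 = \left(13 + \sqrt{5}\right) \left(-35\right) - 1878 = \left(-455 - 35 \sqrt{5}\right) - 1878 = -2333 - 35 \sqrt{5}$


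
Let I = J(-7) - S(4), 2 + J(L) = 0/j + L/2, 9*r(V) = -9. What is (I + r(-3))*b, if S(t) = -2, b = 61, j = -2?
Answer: -549/2 ≈ -274.50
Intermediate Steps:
r(V) = -1 (r(V) = (⅑)*(-9) = -1)
J(L) = -2 + L/2 (J(L) = -2 + (0/(-2) + L/2) = -2 + (0*(-½) + L*(½)) = -2 + (0 + L/2) = -2 + L/2)
I = -7/2 (I = (-2 + (½)*(-7)) - 1*(-2) = (-2 - 7/2) + 2 = -11/2 + 2 = -7/2 ≈ -3.5000)
(I + r(-3))*b = (-7/2 - 1)*61 = -9/2*61 = -549/2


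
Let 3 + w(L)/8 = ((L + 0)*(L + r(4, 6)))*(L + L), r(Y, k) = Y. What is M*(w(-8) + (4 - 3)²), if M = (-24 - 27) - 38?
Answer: 366591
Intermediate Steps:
M = -89 (M = -51 - 38 = -89)
w(L) = -24 + 16*L²*(4 + L) (w(L) = -24 + 8*(((L + 0)*(L + 4))*(L + L)) = -24 + 8*((L*(4 + L))*(2*L)) = -24 + 8*(2*L²*(4 + L)) = -24 + 16*L²*(4 + L))
M*(w(-8) + (4 - 3)²) = -89*((-24 + 16*(-8)³ + 64*(-8)²) + (4 - 3)²) = -89*((-24 + 16*(-512) + 64*64) + 1²) = -89*((-24 - 8192 + 4096) + 1) = -89*(-4120 + 1) = -89*(-4119) = 366591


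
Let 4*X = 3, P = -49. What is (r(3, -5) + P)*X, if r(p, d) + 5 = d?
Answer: -177/4 ≈ -44.250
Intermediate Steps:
X = ¾ (X = (¼)*3 = ¾ ≈ 0.75000)
r(p, d) = -5 + d
(r(3, -5) + P)*X = ((-5 - 5) - 49)*(¾) = (-10 - 49)*(¾) = -59*¾ = -177/4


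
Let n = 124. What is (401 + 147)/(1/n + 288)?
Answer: 67952/35713 ≈ 1.9027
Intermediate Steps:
(401 + 147)/(1/n + 288) = (401 + 147)/(1/124 + 288) = 548/(1/124 + 288) = 548/(35713/124) = 548*(124/35713) = 67952/35713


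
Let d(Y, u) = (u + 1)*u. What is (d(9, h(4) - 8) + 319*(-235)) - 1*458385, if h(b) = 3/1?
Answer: -533330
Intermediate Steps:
h(b) = 3 (h(b) = 3*1 = 3)
d(Y, u) = u*(1 + u) (d(Y, u) = (1 + u)*u = u*(1 + u))
(d(9, h(4) - 8) + 319*(-235)) - 1*458385 = ((3 - 8)*(1 + (3 - 8)) + 319*(-235)) - 1*458385 = (-5*(1 - 5) - 74965) - 458385 = (-5*(-4) - 74965) - 458385 = (20 - 74965) - 458385 = -74945 - 458385 = -533330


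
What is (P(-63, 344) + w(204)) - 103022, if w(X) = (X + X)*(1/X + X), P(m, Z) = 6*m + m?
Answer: -20229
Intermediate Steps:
P(m, Z) = 7*m
w(X) = 2*X*(X + 1/X) (w(X) = (2*X)*(X + 1/X) = 2*X*(X + 1/X))
(P(-63, 344) + w(204)) - 103022 = (7*(-63) + (2 + 2*204**2)) - 103022 = (-441 + (2 + 2*41616)) - 103022 = (-441 + (2 + 83232)) - 103022 = (-441 + 83234) - 103022 = 82793 - 103022 = -20229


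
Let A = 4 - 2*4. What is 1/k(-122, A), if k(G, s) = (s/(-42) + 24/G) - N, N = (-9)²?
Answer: -1281/103891 ≈ -0.012330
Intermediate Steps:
N = 81
A = -4 (A = 4 - 8 = -4)
k(G, s) = -81 + 24/G - s/42 (k(G, s) = (s/(-42) + 24/G) - 1*81 = (s*(-1/42) + 24/G) - 81 = (-s/42 + 24/G) - 81 = (24/G - s/42) - 81 = -81 + 24/G - s/42)
1/k(-122, A) = 1/(-81 + 24/(-122) - 1/42*(-4)) = 1/(-81 + 24*(-1/122) + 2/21) = 1/(-81 - 12/61 + 2/21) = 1/(-103891/1281) = -1281/103891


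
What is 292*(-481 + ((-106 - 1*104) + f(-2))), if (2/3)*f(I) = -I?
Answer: -200896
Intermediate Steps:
f(I) = -3*I/2 (f(I) = 3*(-I)/2 = -3*I/2)
292*(-481 + ((-106 - 1*104) + f(-2))) = 292*(-481 + ((-106 - 1*104) - 3/2*(-2))) = 292*(-481 + ((-106 - 104) + 3)) = 292*(-481 + (-210 + 3)) = 292*(-481 - 207) = 292*(-688) = -200896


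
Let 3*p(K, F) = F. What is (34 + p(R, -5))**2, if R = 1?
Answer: 9409/9 ≈ 1045.4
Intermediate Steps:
p(K, F) = F/3
(34 + p(R, -5))**2 = (34 + (1/3)*(-5))**2 = (34 - 5/3)**2 = (97/3)**2 = 9409/9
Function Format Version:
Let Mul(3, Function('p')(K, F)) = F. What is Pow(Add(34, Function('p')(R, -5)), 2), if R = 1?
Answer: Rational(9409, 9) ≈ 1045.4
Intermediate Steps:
Function('p')(K, F) = Mul(Rational(1, 3), F)
Pow(Add(34, Function('p')(R, -5)), 2) = Pow(Add(34, Mul(Rational(1, 3), -5)), 2) = Pow(Add(34, Rational(-5, 3)), 2) = Pow(Rational(97, 3), 2) = Rational(9409, 9)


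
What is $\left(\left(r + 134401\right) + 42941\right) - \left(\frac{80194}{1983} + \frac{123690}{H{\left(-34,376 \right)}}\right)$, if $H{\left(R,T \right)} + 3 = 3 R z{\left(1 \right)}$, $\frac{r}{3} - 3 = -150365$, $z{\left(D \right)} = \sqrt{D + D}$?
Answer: $- \frac{1254757274896}{4582713} + \frac{1401820 \sqrt{2}}{2311} \approx -2.7294 \cdot 10^{5}$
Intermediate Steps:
$z{\left(D \right)} = \sqrt{2} \sqrt{D}$ ($z{\left(D \right)} = \sqrt{2 D} = \sqrt{2} \sqrt{D}$)
$r = -451086$ ($r = 9 + 3 \left(-150365\right) = 9 - 451095 = -451086$)
$H{\left(R,T \right)} = -3 + 3 R \sqrt{2}$ ($H{\left(R,T \right)} = -3 + 3 R \sqrt{2} \sqrt{1} = -3 + 3 R \sqrt{2} \cdot 1 = -3 + 3 R \sqrt{2}$)
$\left(\left(r + 134401\right) + 42941\right) - \left(\frac{80194}{1983} + \frac{123690}{H{\left(-34,376 \right)}}\right) = \left(\left(-451086 + 134401\right) + 42941\right) - \left(\frac{80194}{1983} + \frac{123690}{-3 + 3 \left(-34\right) \sqrt{2}}\right) = \left(-316685 + 42941\right) - \left(\frac{80194}{1983} + \frac{123690}{-3 - 102 \sqrt{2}}\right) = -273744 - \left(\frac{80194}{1983} + \frac{123690}{-3 - 102 \sqrt{2}}\right) = - \frac{542914546}{1983} - \frac{123690}{-3 - 102 \sqrt{2}}$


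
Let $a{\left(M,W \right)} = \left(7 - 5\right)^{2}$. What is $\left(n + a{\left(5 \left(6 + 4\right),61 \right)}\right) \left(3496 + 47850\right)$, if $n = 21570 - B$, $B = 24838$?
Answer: $-167593344$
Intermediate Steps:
$a{\left(M,W \right)} = 4$ ($a{\left(M,W \right)} = 2^{2} = 4$)
$n = -3268$ ($n = 21570 - 24838 = -3268$)
$\left(n + a{\left(5 \left(6 + 4\right),61 \right)}\right) \left(3496 + 47850\right) = \left(-3268 + 4\right) \left(3496 + 47850\right) = \left(-3264\right) 51346 = -167593344$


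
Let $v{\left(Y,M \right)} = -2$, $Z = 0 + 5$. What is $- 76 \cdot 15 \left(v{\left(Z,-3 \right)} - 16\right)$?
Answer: $20520$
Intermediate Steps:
$Z = 5$
$- 76 \cdot 15 \left(v{\left(Z,-3 \right)} - 16\right) = - 76 \cdot 15 \left(-2 - 16\right) = - 76 \cdot 15 \left(-18\right) = \left(-76\right) \left(-270\right) = 20520$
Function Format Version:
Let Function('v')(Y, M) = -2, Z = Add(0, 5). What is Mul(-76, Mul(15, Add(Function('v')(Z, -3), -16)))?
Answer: 20520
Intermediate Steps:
Z = 5
Mul(-76, Mul(15, Add(Function('v')(Z, -3), -16))) = Mul(-76, Mul(15, Add(-2, -16))) = Mul(-76, Mul(15, -18)) = Mul(-76, -270) = 20520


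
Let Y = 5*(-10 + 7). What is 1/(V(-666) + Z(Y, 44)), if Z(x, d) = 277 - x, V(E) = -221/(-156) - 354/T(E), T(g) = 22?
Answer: 132/36607 ≈ 0.0036059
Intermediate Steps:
V(E) = -1937/132 (V(E) = -221/(-156) - 354/22 = -221*(-1/156) - 354*1/22 = 17/12 - 177/11 = -1937/132)
Y = -15 (Y = 5*(-3) = -15)
1/(V(-666) + Z(Y, 44)) = 1/(-1937/132 + (277 - 1*(-15))) = 1/(-1937/132 + (277 + 15)) = 1/(-1937/132 + 292) = 1/(36607/132) = 132/36607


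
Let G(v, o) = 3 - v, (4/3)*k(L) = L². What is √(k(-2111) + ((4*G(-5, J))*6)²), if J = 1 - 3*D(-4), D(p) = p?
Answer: √13516419/2 ≈ 1838.2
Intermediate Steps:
k(L) = 3*L²/4
J = 13 (J = 1 - 3*(-4) = 1 + 12 = 13)
√(k(-2111) + ((4*G(-5, J))*6)²) = √((¾)*(-2111)² + ((4*(3 - 1*(-5)))*6)²) = √((¾)*4456321 + ((4*(3 + 5))*6)²) = √(13368963/4 + ((4*8)*6)²) = √(13368963/4 + (32*6)²) = √(13368963/4 + 192²) = √(13368963/4 + 36864) = √(13516419/4) = √13516419/2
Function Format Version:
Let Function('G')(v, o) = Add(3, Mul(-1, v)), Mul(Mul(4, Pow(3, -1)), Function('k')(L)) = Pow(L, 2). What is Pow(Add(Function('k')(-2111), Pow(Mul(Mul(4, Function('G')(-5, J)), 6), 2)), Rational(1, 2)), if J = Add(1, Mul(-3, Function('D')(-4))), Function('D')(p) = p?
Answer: Mul(Rational(1, 2), Pow(13516419, Rational(1, 2))) ≈ 1838.2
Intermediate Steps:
Function('k')(L) = Mul(Rational(3, 4), Pow(L, 2))
J = 13 (J = Add(1, Mul(-3, -4)) = Add(1, 12) = 13)
Pow(Add(Function('k')(-2111), Pow(Mul(Mul(4, Function('G')(-5, J)), 6), 2)), Rational(1, 2)) = Pow(Add(Mul(Rational(3, 4), Pow(-2111, 2)), Pow(Mul(Mul(4, Add(3, Mul(-1, -5))), 6), 2)), Rational(1, 2)) = Pow(Add(Mul(Rational(3, 4), 4456321), Pow(Mul(Mul(4, Add(3, 5)), 6), 2)), Rational(1, 2)) = Pow(Add(Rational(13368963, 4), Pow(Mul(Mul(4, 8), 6), 2)), Rational(1, 2)) = Pow(Add(Rational(13368963, 4), Pow(Mul(32, 6), 2)), Rational(1, 2)) = Pow(Add(Rational(13368963, 4), Pow(192, 2)), Rational(1, 2)) = Pow(Add(Rational(13368963, 4), 36864), Rational(1, 2)) = Pow(Rational(13516419, 4), Rational(1, 2)) = Mul(Rational(1, 2), Pow(13516419, Rational(1, 2)))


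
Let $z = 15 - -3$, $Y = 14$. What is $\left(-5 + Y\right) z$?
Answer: $162$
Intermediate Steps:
$z = 18$ ($z = 15 + 3 = 18$)
$\left(-5 + Y\right) z = \left(-5 + 14\right) 18 = 9 \cdot 18 = 162$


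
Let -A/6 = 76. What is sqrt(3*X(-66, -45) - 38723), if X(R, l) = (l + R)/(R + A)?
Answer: I*sqrt(130262026)/58 ≈ 196.78*I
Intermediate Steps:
A = -456 (A = -6*76 = -456)
X(R, l) = (R + l)/(-456 + R) (X(R, l) = (l + R)/(R - 456) = (R + l)/(-456 + R))
sqrt(3*X(-66, -45) - 38723) = sqrt(3*((-66 - 45)/(-456 - 66)) - 38723) = sqrt(3*(-111/(-522)) - 38723) = sqrt(3*(-1/522*(-111)) - 38723) = sqrt(3*(37/174) - 38723) = sqrt(37/58 - 38723) = sqrt(-2245897/58) = I*sqrt(130262026)/58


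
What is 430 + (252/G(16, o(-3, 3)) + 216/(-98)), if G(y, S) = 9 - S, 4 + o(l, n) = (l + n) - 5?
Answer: 21648/49 ≈ 441.80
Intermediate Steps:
o(l, n) = -9 + l + n (o(l, n) = -4 + ((l + n) - 5) = -4 + (-5 + l + n) = -9 + l + n)
430 + (252/G(16, o(-3, 3)) + 216/(-98)) = 430 + (252/(9 - (-9 - 3 + 3)) + 216/(-98)) = 430 + (252/(9 - 1*(-9)) + 216*(-1/98)) = 430 + (252/(9 + 9) - 108/49) = 430 + (252/18 - 108/49) = 430 + (252*(1/18) - 108/49) = 430 + (14 - 108/49) = 430 + 578/49 = 21648/49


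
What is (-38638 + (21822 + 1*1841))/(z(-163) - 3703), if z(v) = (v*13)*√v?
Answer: 55452425/745608452 - 31732025*I*√163/745608452 ≈ 0.074372 - 0.54335*I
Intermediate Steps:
z(v) = 13*v^(3/2) (z(v) = (13*v)*√v = 13*v^(3/2))
(-38638 + (21822 + 1*1841))/(z(-163) - 3703) = (-38638 + (21822 + 1*1841))/(13*(-163)^(3/2) - 3703) = (-38638 + (21822 + 1841))/(13*(-163*I*√163) - 3703) = (-38638 + 23663)/(-2119*I*√163 - 3703) = -14975/(-3703 - 2119*I*√163)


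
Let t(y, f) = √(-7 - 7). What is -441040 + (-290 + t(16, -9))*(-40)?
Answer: -429440 - 40*I*√14 ≈ -4.2944e+5 - 149.67*I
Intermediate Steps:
t(y, f) = I*√14 (t(y, f) = √(-14) = I*√14)
-441040 + (-290 + t(16, -9))*(-40) = -441040 + (-290 + I*√14)*(-40) = -441040 + (11600 - 40*I*√14) = -429440 - 40*I*√14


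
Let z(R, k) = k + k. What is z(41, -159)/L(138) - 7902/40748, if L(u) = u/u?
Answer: -6482883/20374 ≈ -318.19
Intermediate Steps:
z(R, k) = 2*k
L(u) = 1
z(41, -159)/L(138) - 7902/40748 = (2*(-159))/1 - 7902/40748 = -318*1 - 7902*1/40748 = -318 - 3951/20374 = -6482883/20374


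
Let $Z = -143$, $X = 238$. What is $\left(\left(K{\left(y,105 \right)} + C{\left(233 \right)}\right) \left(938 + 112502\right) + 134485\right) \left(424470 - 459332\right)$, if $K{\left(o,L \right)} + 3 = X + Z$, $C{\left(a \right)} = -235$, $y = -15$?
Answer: $560840158970$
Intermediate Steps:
$K{\left(o,L \right)} = 92$ ($K{\left(o,L \right)} = -3 + \left(238 - 143\right) = -3 + 95 = 92$)
$\left(\left(K{\left(y,105 \right)} + C{\left(233 \right)}\right) \left(938 + 112502\right) + 134485\right) \left(424470 - 459332\right) = \left(\left(92 - 235\right) \left(938 + 112502\right) + 134485\right) \left(424470 - 459332\right) = \left(\left(-143\right) 113440 + 134485\right) \left(-34862\right) = \left(-16221920 + 134485\right) \left(-34862\right) = \left(-16087435\right) \left(-34862\right) = 560840158970$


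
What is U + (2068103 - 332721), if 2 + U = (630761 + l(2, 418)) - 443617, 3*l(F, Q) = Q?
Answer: 5767990/3 ≈ 1.9227e+6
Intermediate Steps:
l(F, Q) = Q/3
U = 561844/3 (U = -2 + ((630761 + (1/3)*418) - 443617) = -2 + ((630761 + 418/3) - 443617) = -2 + (1892701/3 - 443617) = -2 + 561850/3 = 561844/3 ≈ 1.8728e+5)
U + (2068103 - 332721) = 561844/3 + (2068103 - 332721) = 561844/3 + 1735382 = 5767990/3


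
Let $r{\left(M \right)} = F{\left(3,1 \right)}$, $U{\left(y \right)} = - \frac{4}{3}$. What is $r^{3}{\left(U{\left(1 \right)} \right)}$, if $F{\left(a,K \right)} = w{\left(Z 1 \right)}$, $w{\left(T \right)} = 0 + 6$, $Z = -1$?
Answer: $216$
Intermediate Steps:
$U{\left(y \right)} = - \frac{4}{3}$ ($U{\left(y \right)} = \left(-4\right) \frac{1}{3} = - \frac{4}{3}$)
$w{\left(T \right)} = 6$
$F{\left(a,K \right)} = 6$
$r{\left(M \right)} = 6$
$r^{3}{\left(U{\left(1 \right)} \right)} = 6^{3} = 216$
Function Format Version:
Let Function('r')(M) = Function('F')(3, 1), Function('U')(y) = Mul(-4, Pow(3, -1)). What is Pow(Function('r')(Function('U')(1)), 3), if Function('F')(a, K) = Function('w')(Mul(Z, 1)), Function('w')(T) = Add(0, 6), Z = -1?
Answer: 216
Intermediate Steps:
Function('U')(y) = Rational(-4, 3) (Function('U')(y) = Mul(-4, Rational(1, 3)) = Rational(-4, 3))
Function('w')(T) = 6
Function('F')(a, K) = 6
Function('r')(M) = 6
Pow(Function('r')(Function('U')(1)), 3) = Pow(6, 3) = 216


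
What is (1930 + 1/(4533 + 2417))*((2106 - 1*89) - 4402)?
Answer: -6398239977/1390 ≈ -4.6030e+6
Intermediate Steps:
(1930 + 1/(4533 + 2417))*((2106 - 1*89) - 4402) = (1930 + 1/6950)*((2106 - 89) - 4402) = (1930 + 1/6950)*(2017 - 4402) = (13413501/6950)*(-2385) = -6398239977/1390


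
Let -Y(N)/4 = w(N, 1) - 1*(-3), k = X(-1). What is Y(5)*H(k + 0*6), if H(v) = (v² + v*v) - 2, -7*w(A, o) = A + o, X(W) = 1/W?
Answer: 0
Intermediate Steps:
k = -1 (k = 1/(-1) = -1)
w(A, o) = -A/7 - o/7 (w(A, o) = -(A + o)/7 = -A/7 - o/7)
Y(N) = -80/7 + 4*N/7 (Y(N) = -4*((-N/7 - ⅐*1) - 1*(-3)) = -4*((-N/7 - ⅐) + 3) = -4*((-⅐ - N/7) + 3) = -4*(20/7 - N/7) = -80/7 + 4*N/7)
H(v) = -2 + 2*v² (H(v) = (v² + v²) - 2 = 2*v² - 2 = -2 + 2*v²)
Y(5)*H(k + 0*6) = (-80/7 + (4/7)*5)*(-2 + 2*(-1 + 0*6)²) = (-80/7 + 20/7)*(-2 + 2*(-1 + 0)²) = -60*(-2 + 2*(-1)²)/7 = -60*(-2 + 2*1)/7 = -60*(-2 + 2)/7 = -60/7*0 = 0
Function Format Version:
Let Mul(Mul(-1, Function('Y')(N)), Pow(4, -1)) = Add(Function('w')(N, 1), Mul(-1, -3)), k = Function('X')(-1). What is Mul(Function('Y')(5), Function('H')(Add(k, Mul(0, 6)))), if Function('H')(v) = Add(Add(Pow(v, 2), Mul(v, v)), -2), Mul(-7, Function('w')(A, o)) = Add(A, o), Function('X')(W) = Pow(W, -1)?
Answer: 0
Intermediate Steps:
k = -1 (k = Pow(-1, -1) = -1)
Function('w')(A, o) = Add(Mul(Rational(-1, 7), A), Mul(Rational(-1, 7), o)) (Function('w')(A, o) = Mul(Rational(-1, 7), Add(A, o)) = Add(Mul(Rational(-1, 7), A), Mul(Rational(-1, 7), o)))
Function('Y')(N) = Add(Rational(-80, 7), Mul(Rational(4, 7), N)) (Function('Y')(N) = Mul(-4, Add(Add(Mul(Rational(-1, 7), N), Mul(Rational(-1, 7), 1)), Mul(-1, -3))) = Mul(-4, Add(Add(Mul(Rational(-1, 7), N), Rational(-1, 7)), 3)) = Mul(-4, Add(Add(Rational(-1, 7), Mul(Rational(-1, 7), N)), 3)) = Mul(-4, Add(Rational(20, 7), Mul(Rational(-1, 7), N))) = Add(Rational(-80, 7), Mul(Rational(4, 7), N)))
Function('H')(v) = Add(-2, Mul(2, Pow(v, 2))) (Function('H')(v) = Add(Add(Pow(v, 2), Pow(v, 2)), -2) = Add(Mul(2, Pow(v, 2)), -2) = Add(-2, Mul(2, Pow(v, 2))))
Mul(Function('Y')(5), Function('H')(Add(k, Mul(0, 6)))) = Mul(Add(Rational(-80, 7), Mul(Rational(4, 7), 5)), Add(-2, Mul(2, Pow(Add(-1, Mul(0, 6)), 2)))) = Mul(Add(Rational(-80, 7), Rational(20, 7)), Add(-2, Mul(2, Pow(Add(-1, 0), 2)))) = Mul(Rational(-60, 7), Add(-2, Mul(2, Pow(-1, 2)))) = Mul(Rational(-60, 7), Add(-2, Mul(2, 1))) = Mul(Rational(-60, 7), Add(-2, 2)) = Mul(Rational(-60, 7), 0) = 0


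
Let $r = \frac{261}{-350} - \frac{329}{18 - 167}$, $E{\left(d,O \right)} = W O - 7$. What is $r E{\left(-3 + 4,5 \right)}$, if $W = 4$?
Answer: $\frac{991393}{52150} \approx 19.01$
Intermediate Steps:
$E{\left(d,O \right)} = -7 + 4 O$ ($E{\left(d,O \right)} = 4 O - 7 = -7 + 4 O$)
$r = \frac{76261}{52150}$ ($r = 261 \left(- \frac{1}{350}\right) - \frac{329}{18 - 167} = - \frac{261}{350} - \frac{329}{-149} = - \frac{261}{350} - - \frac{329}{149} = - \frac{261}{350} + \frac{329}{149} = \frac{76261}{52150} \approx 1.4623$)
$r E{\left(-3 + 4,5 \right)} = \frac{76261 \left(-7 + 4 \cdot 5\right)}{52150} = \frac{76261 \left(-7 + 20\right)}{52150} = \frac{76261}{52150} \cdot 13 = \frac{991393}{52150}$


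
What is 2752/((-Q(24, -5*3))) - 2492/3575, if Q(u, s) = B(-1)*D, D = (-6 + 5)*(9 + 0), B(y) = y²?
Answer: 9815972/32175 ≈ 305.08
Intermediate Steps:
D = -9 (D = -1*9 = -9)
Q(u, s) = -9 (Q(u, s) = (-1)²*(-9) = 1*(-9) = -9)
2752/((-Q(24, -5*3))) - 2492/3575 = 2752/((-1*(-9))) - 2492/3575 = 2752/9 - 2492*1/3575 = 2752*(⅑) - 2492/3575 = 2752/9 - 2492/3575 = 9815972/32175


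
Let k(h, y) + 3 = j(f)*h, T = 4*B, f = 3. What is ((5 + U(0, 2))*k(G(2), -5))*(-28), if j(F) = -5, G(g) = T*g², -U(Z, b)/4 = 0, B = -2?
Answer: -21980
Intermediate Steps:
U(Z, b) = 0 (U(Z, b) = -4*0 = 0)
T = -8 (T = 4*(-2) = -8)
G(g) = -8*g²
k(h, y) = -3 - 5*h
((5 + U(0, 2))*k(G(2), -5))*(-28) = ((5 + 0)*(-3 - (-40)*2²))*(-28) = (5*(-3 - (-40)*4))*(-28) = (5*(-3 - 5*(-32)))*(-28) = (5*(-3 + 160))*(-28) = (5*157)*(-28) = 785*(-28) = -21980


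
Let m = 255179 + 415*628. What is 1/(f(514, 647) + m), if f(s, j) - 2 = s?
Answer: 1/516315 ≈ 1.9368e-6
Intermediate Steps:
f(s, j) = 2 + s
m = 515799 (m = 255179 + 260620 = 515799)
1/(f(514, 647) + m) = 1/((2 + 514) + 515799) = 1/(516 + 515799) = 1/516315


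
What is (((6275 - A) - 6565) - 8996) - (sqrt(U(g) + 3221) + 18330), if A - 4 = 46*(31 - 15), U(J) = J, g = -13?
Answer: -28356 - 2*sqrt(802) ≈ -28413.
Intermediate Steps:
A = 740 (A = 4 + 46*(31 - 15) = 4 + 46*16 = 4 + 736 = 740)
(((6275 - A) - 6565) - 8996) - (sqrt(U(g) + 3221) + 18330) = (((6275 - 1*740) - 6565) - 8996) - (sqrt(-13 + 3221) + 18330) = (((6275 - 740) - 6565) - 8996) - (sqrt(3208) + 18330) = ((5535 - 6565) - 8996) - (2*sqrt(802) + 18330) = (-1030 - 8996) - (18330 + 2*sqrt(802)) = -10026 + (-18330 - 2*sqrt(802)) = -28356 - 2*sqrt(802)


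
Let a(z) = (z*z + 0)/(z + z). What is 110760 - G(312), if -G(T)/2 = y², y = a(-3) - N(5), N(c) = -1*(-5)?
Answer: 221689/2 ≈ 1.1084e+5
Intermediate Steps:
a(z) = z/2 (a(z) = (z² + 0)/((2*z)) = z²*(1/(2*z)) = z/2)
N(c) = 5
y = -13/2 (y = (½)*(-3) - 1*5 = -3/2 - 5 = -13/2 ≈ -6.5000)
G(T) = -169/2 (G(T) = -2*(-13/2)² = -2*169/4 = -169/2)
110760 - G(312) = 110760 - 1*(-169/2) = 110760 + 169/2 = 221689/2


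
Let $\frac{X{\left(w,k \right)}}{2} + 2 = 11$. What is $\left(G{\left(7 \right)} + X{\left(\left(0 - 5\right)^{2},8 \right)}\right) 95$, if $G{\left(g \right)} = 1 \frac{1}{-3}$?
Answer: $\frac{5035}{3} \approx 1678.3$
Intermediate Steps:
$X{\left(w,k \right)} = 18$ ($X{\left(w,k \right)} = -4 + 2 \cdot 11 = -4 + 22 = 18$)
$G{\left(g \right)} = - \frac{1}{3}$ ($G{\left(g \right)} = 1 \left(- \frac{1}{3}\right) = - \frac{1}{3}$)
$\left(G{\left(7 \right)} + X{\left(\left(0 - 5\right)^{2},8 \right)}\right) 95 = \left(- \frac{1}{3} + 18\right) 95 = \frac{53}{3} \cdot 95 = \frac{5035}{3}$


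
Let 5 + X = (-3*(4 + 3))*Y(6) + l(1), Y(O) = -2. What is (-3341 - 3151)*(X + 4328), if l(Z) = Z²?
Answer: -28344072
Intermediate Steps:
X = 38 (X = -5 + (-3*(4 + 3)*(-2) + 1²) = -5 + (-3*7*(-2) + 1) = -5 + (-21*(-2) + 1) = -5 + (42 + 1) = -5 + 43 = 38)
(-3341 - 3151)*(X + 4328) = (-3341 - 3151)*(38 + 4328) = -6492*4366 = -28344072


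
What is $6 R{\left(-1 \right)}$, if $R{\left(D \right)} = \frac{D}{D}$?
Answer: $6$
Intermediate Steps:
$R{\left(D \right)} = 1$
$6 R{\left(-1 \right)} = 6 \cdot 1 = 6$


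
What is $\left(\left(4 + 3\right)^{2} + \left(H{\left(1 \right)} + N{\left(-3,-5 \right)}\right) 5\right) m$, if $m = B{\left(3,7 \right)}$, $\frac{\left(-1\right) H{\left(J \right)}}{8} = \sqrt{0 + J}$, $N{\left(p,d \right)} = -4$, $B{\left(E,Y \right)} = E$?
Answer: $-33$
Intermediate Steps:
$H{\left(J \right)} = - 8 \sqrt{J}$ ($H{\left(J \right)} = - 8 \sqrt{0 + J} = - 8 \sqrt{J}$)
$m = 3$
$\left(\left(4 + 3\right)^{2} + \left(H{\left(1 \right)} + N{\left(-3,-5 \right)}\right) 5\right) m = \left(\left(4 + 3\right)^{2} + \left(- 8 \sqrt{1} - 4\right) 5\right) 3 = \left(7^{2} + \left(\left(-8\right) 1 - 4\right) 5\right) 3 = \left(49 + \left(-8 - 4\right) 5\right) 3 = \left(49 - 60\right) 3 = \left(-11\right) 3 = -33$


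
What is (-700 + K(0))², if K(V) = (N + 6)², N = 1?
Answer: 423801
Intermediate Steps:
K(V) = 49 (K(V) = (1 + 6)² = 7² = 49)
(-700 + K(0))² = (-700 + 49)² = (-651)² = 423801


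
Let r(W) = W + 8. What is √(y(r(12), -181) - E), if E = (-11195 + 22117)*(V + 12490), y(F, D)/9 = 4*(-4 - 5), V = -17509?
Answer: √54817194 ≈ 7403.9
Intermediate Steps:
r(W) = 8 + W
y(F, D) = -324 (y(F, D) = 9*(4*(-4 - 5)) = 9*(4*(-9)) = 9*(-36) = -324)
E = -54817518 (E = (-11195 + 22117)*(-17509 + 12490) = 10922*(-5019) = -54817518)
√(y(r(12), -181) - E) = √(-324 - 1*(-54817518)) = √(-324 + 54817518) = √54817194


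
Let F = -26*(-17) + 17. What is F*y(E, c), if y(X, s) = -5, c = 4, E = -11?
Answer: -2295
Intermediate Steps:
F = 459 (F = 442 + 17 = 459)
F*y(E, c) = 459*(-5) = -2295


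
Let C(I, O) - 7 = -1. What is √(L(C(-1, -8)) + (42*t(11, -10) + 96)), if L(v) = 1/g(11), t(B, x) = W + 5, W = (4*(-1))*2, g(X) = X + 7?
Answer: 7*I*√22/6 ≈ 5.4722*I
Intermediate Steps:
g(X) = 7 + X
C(I, O) = 6 (C(I, O) = 7 - 1 = 6)
W = -8 (W = -4*2 = -8)
t(B, x) = -3 (t(B, x) = -8 + 5 = -3)
L(v) = 1/18 (L(v) = 1/(7 + 11) = 1/18)
√(L(C(-1, -8)) + (42*t(11, -10) + 96)) = √(1/18 + (42*(-3) + 96)) = √(1/18 + (-126 + 96)) = √(1/18 - 30) = √(-539/18) = 7*I*√22/6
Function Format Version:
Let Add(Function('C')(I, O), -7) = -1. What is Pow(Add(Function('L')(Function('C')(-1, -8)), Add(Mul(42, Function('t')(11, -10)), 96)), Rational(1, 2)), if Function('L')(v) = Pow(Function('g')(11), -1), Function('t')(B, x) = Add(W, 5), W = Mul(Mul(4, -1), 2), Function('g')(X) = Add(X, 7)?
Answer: Mul(Rational(7, 6), I, Pow(22, Rational(1, 2))) ≈ Mul(5.4722, I)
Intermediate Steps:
Function('g')(X) = Add(7, X)
Function('C')(I, O) = 6 (Function('C')(I, O) = Add(7, -1) = 6)
W = -8 (W = Mul(-4, 2) = -8)
Function('t')(B, x) = -3 (Function('t')(B, x) = Add(-8, 5) = -3)
Function('L')(v) = Rational(1, 18) (Function('L')(v) = Pow(Add(7, 11), -1) = Pow(18, -1) = Rational(1, 18))
Pow(Add(Function('L')(Function('C')(-1, -8)), Add(Mul(42, Function('t')(11, -10)), 96)), Rational(1, 2)) = Pow(Add(Rational(1, 18), Add(Mul(42, -3), 96)), Rational(1, 2)) = Pow(Add(Rational(1, 18), Add(-126, 96)), Rational(1, 2)) = Pow(Add(Rational(1, 18), -30), Rational(1, 2)) = Pow(Rational(-539, 18), Rational(1, 2)) = Mul(Rational(7, 6), I, Pow(22, Rational(1, 2)))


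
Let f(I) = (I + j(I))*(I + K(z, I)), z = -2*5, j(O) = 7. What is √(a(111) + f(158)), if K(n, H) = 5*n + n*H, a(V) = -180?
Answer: 2*I*√60765 ≈ 493.01*I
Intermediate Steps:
z = -10
K(n, H) = 5*n + H*n
f(I) = (-50 - 9*I)*(7 + I) (f(I) = (I + 7)*(I - 10*(5 + I)) = (7 + I)*(I + (-50 - 10*I)) = (7 + I)*(-50 - 9*I) = (-50 - 9*I)*(7 + I))
√(a(111) + f(158)) = √(-180 + (-350 - 113*158 - 9*158²)) = √(-180 + (-350 - 17854 - 9*24964)) = √(-180 + (-350 - 17854 - 224676)) = √(-180 - 242880) = √(-243060) = 2*I*√60765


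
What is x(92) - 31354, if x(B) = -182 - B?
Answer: -31628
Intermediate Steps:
x(92) - 31354 = (-182 - 1*92) - 31354 = (-182 - 92) - 31354 = -274 - 31354 = -31628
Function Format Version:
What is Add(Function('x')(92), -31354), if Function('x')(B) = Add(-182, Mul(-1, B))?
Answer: -31628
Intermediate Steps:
Add(Function('x')(92), -31354) = Add(Add(-182, Mul(-1, 92)), -31354) = Add(Add(-182, -92), -31354) = Add(-274, -31354) = -31628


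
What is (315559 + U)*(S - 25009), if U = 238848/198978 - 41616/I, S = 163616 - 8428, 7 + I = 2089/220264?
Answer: 54800178934745371407/1309308403 ≈ 4.1854e+10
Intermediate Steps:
I = -1539759/220264 (I = -7 + 2089/220264 = -1539759/220264 ≈ -6.9905)
S = 155188
U = 7796157792256/1309308403 (U = 238848/198978 - 41616/(-1539759/220264) = 238848*(1/198978) - 41616*(-220264/1539759) = 39808/33163 + 3055502208/513253 = 7796157792256/1309308403 ≈ 5954.4)
(315559 + U)*(S - 25009) = (315559 + 7796157792256/1309308403)*(155188 - 25009) = (420960208134533/1309308403)*130179 = 54800178934745371407/1309308403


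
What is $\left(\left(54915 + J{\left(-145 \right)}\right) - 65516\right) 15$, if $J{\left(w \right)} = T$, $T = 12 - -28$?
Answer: $-158415$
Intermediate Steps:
$T = 40$ ($T = 12 + 28 = 40$)
$J{\left(w \right)} = 40$
$\left(\left(54915 + J{\left(-145 \right)}\right) - 65516\right) 15 = \left(\left(54915 + 40\right) - 65516\right) 15 = \left(54955 - 65516\right) 15 = \left(-10561\right) 15 = -158415$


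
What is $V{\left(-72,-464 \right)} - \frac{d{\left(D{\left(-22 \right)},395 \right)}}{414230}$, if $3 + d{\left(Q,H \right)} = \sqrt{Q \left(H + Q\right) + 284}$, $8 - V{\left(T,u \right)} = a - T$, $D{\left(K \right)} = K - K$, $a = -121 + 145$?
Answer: $- \frac{36452237}{414230} - \frac{\sqrt{71}}{207115} \approx -88.0$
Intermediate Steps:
$a = 24$
$D{\left(K \right)} = 0$
$V{\left(T,u \right)} = -16 + T$ ($V{\left(T,u \right)} = 8 - \left(24 - T\right) = 8 + \left(-24 + T\right) = -16 + T$)
$d{\left(Q,H \right)} = -3 + \sqrt{284 + Q \left(H + Q\right)}$ ($d{\left(Q,H \right)} = -3 + \sqrt{Q \left(H + Q\right) + 284} = -3 + \sqrt{284 + Q \left(H + Q\right)}$)
$V{\left(-72,-464 \right)} - \frac{d{\left(D{\left(-22 \right)},395 \right)}}{414230} = \left(-16 - 72\right) - \frac{-3 + \sqrt{284 + 0^{2} + 395 \cdot 0}}{414230} = -88 - \left(-3 + \sqrt{284 + 0 + 0}\right) \frac{1}{414230} = -88 - \left(-3 + \sqrt{284}\right) \frac{1}{414230} = -88 - \left(-3 + 2 \sqrt{71}\right) \frac{1}{414230} = -88 - \left(- \frac{3}{414230} + \frac{\sqrt{71}}{207115}\right) = -88 + \left(\frac{3}{414230} - \frac{\sqrt{71}}{207115}\right) = - \frac{36452237}{414230} - \frac{\sqrt{71}}{207115}$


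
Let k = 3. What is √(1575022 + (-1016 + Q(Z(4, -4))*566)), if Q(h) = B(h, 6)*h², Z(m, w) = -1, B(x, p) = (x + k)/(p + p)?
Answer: √14166903/3 ≈ 1254.6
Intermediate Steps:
B(x, p) = (3 + x)/(2*p) (B(x, p) = (x + 3)/(p + p) = (3 + x)/((2*p)) = (3 + x)*(1/(2*p)) = (3 + x)/(2*p))
Q(h) = h²*(¼ + h/12) (Q(h) = ((½)*(3 + h)/6)*h² = ((½)*(⅙)*(3 + h))*h² = (¼ + h/12)*h² = h²*(¼ + h/12))
√(1575022 + (-1016 + Q(Z(4, -4))*566)) = √(1575022 + (-1016 + ((1/12)*(-1)²*(3 - 1))*566)) = √(1575022 + (-1016 + ((1/12)*1*2)*566)) = √(1575022 + (-1016 + (⅙)*566)) = √(1575022 + (-1016 + 283/3)) = √(1575022 - 2765/3) = √(4722301/3) = √14166903/3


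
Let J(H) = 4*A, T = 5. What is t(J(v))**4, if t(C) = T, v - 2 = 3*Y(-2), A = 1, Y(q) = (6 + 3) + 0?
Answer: 625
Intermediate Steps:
Y(q) = 9 (Y(q) = 9 + 0 = 9)
v = 29 (v = 2 + 3*9 = 2 + 27 = 29)
J(H) = 4 (J(H) = 4*1 = 4)
t(C) = 5
t(J(v))**4 = 5**4 = 625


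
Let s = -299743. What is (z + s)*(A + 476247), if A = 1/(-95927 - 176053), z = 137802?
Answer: -20976162517673519/271980 ≈ -7.7124e+10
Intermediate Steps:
A = -1/271980 (A = 1/(-271980) = -1/271980 ≈ -3.6767e-6)
(z + s)*(A + 476247) = (137802 - 299743)*(-1/271980 + 476247) = -161941*129529659059/271980 = -20976162517673519/271980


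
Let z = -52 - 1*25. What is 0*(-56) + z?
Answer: -77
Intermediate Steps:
z = -77 (z = -52 - 25 = -77)
0*(-56) + z = 0*(-56) - 77 = 0 - 77 = -77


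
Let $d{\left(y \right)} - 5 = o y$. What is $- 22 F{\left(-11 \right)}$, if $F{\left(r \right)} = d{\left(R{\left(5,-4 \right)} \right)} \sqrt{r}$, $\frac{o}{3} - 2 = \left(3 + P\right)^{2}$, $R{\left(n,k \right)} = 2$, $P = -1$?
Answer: $- 902 i \sqrt{11} \approx - 2991.6 i$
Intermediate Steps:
$o = 18$ ($o = 6 + 3 \left(3 - 1\right)^{2} = 6 + 3 \cdot 2^{2} = 6 + 3 \cdot 4 = 6 + 12 = 18$)
$d{\left(y \right)} = 5 + 18 y$
$F{\left(r \right)} = 41 \sqrt{r}$ ($F{\left(r \right)} = \left(5 + 18 \cdot 2\right) \sqrt{r} = \left(5 + 36\right) \sqrt{r} = 41 \sqrt{r}$)
$- 22 F{\left(-11 \right)} = - 22 \cdot 41 \sqrt{-11} = - 22 \cdot 41 i \sqrt{11} = - 902 i \sqrt{11}$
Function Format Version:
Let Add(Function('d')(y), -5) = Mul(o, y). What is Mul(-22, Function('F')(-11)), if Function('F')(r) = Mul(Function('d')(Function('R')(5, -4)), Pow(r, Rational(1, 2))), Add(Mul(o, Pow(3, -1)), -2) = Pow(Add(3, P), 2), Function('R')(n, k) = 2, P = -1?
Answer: Mul(-902, I, Pow(11, Rational(1, 2))) ≈ Mul(-2991.6, I)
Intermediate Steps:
o = 18 (o = Add(6, Mul(3, Pow(Add(3, -1), 2))) = Add(6, Mul(3, Pow(2, 2))) = Add(6, Mul(3, 4)) = Add(6, 12) = 18)
Function('d')(y) = Add(5, Mul(18, y))
Function('F')(r) = Mul(41, Pow(r, Rational(1, 2))) (Function('F')(r) = Mul(Add(5, Mul(18, 2)), Pow(r, Rational(1, 2))) = Mul(Add(5, 36), Pow(r, Rational(1, 2))) = Mul(41, Pow(r, Rational(1, 2))))
Mul(-22, Function('F')(-11)) = Mul(-22, Mul(41, Pow(-11, Rational(1, 2)))) = Mul(-22, Mul(41, Mul(I, Pow(11, Rational(1, 2))))) = Mul(-22, Mul(41, I, Pow(11, Rational(1, 2)))) = Mul(-902, I, Pow(11, Rational(1, 2)))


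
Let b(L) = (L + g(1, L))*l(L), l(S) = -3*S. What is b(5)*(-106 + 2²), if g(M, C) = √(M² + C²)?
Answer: 7650 + 1530*√26 ≈ 15452.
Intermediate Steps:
g(M, C) = √(C² + M²)
b(L) = -3*L*(L + √(1 + L²)) (b(L) = (L + √(L² + 1²))*(-3*L) = (L + √(L² + 1))*(-3*L) = (L + √(1 + L²))*(-3*L) = -3*L*(L + √(1 + L²)))
b(5)*(-106 + 2²) = (-3*5*(5 + √(1 + 5²)))*(-106 + 2²) = (-3*5*(5 + √(1 + 25)))*(-106 + 4) = -3*5*(5 + √26)*(-102) = (-75 - 15*√26)*(-102) = 7650 + 1530*√26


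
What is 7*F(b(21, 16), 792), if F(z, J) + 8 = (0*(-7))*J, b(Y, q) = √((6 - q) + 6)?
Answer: -56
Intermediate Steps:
b(Y, q) = √(12 - q)
F(z, J) = -8 (F(z, J) = -8 + (0*(-7))*J = -8 + 0*J = -8 + 0 = -8)
7*F(b(21, 16), 792) = 7*(-8) = -56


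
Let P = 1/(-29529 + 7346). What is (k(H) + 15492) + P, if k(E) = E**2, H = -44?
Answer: 386605323/22183 ≈ 17428.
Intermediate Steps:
P = -1/22183 (P = 1/(-22183) = -1/22183 ≈ -4.5080e-5)
(k(H) + 15492) + P = ((-44)**2 + 15492) - 1/22183 = (1936 + 15492) - 1/22183 = 17428 - 1/22183 = 386605323/22183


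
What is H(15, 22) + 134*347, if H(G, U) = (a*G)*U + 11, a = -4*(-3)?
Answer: 50469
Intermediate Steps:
a = 12
H(G, U) = 11 + 12*G*U (H(G, U) = (12*G)*U + 11 = 12*G*U + 11 = 11 + 12*G*U)
H(15, 22) + 134*347 = (11 + 12*15*22) + 134*347 = (11 + 3960) + 46498 = 3971 + 46498 = 50469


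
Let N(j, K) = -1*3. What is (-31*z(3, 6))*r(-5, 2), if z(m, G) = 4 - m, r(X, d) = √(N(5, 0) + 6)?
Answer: -31*√3 ≈ -53.694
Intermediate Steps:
N(j, K) = -3
r(X, d) = √3 (r(X, d) = √(-3 + 6) = √3)
(-31*z(3, 6))*r(-5, 2) = (-31*(4 - 1*3))*√3 = (-31*(4 - 3))*√3 = (-31*1)*√3 = -31*√3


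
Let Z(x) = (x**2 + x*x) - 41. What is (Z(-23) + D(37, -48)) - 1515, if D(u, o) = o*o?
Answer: 1806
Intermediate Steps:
D(u, o) = o**2
Z(x) = -41 + 2*x**2 (Z(x) = (x**2 + x**2) - 41 = 2*x**2 - 41 = -41 + 2*x**2)
(Z(-23) + D(37, -48)) - 1515 = ((-41 + 2*(-23)**2) + (-48)**2) - 1515 = ((-41 + 2*529) + 2304) - 1515 = ((-41 + 1058) + 2304) - 1515 = (1017 + 2304) - 1515 = 3321 - 1515 = 1806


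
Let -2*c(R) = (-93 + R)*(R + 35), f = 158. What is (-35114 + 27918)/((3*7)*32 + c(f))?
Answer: 14392/11201 ≈ 1.2849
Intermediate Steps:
c(R) = -(-93 + R)*(35 + R)/2 (c(R) = -(-93 + R)*(R + 35)/2 = -(-93 + R)*(35 + R)/2)
(-35114 + 27918)/((3*7)*32 + c(f)) = (-35114 + 27918)/((3*7)*32 + (3255/2 + 29*158 - ½*158²)) = -7196/(21*32 + (3255/2 + 4582 - ½*24964)) = -7196/(672 + (3255/2 + 4582 - 12482)) = -7196/(672 - 12545/2) = -7196/(-11201/2) = -7196*(-2/11201) = 14392/11201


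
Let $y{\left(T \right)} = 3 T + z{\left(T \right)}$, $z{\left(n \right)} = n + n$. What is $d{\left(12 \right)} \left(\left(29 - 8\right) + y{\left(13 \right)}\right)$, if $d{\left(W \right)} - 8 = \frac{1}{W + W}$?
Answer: $\frac{8299}{12} \approx 691.58$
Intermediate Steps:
$z{\left(n \right)} = 2 n$
$y{\left(T \right)} = 5 T$ ($y{\left(T \right)} = 3 T + 2 T = 5 T$)
$d{\left(W \right)} = 8 + \frac{1}{2 W}$ ($d{\left(W \right)} = 8 + \frac{1}{W + W} = 8 + \frac{1}{2 W}$)
$d{\left(12 \right)} \left(\left(29 - 8\right) + y{\left(13 \right)}\right) = \left(8 + \frac{1}{2 \cdot 12}\right) \left(\left(29 - 8\right) + 5 \cdot 13\right) = \left(8 + \frac{1}{2} \cdot \frac{1}{12}\right) \left(\left(29 - 8\right) + 65\right) = \left(8 + \frac{1}{24}\right) \left(21 + 65\right) = \frac{193}{24} \cdot 86 = \frac{8299}{12}$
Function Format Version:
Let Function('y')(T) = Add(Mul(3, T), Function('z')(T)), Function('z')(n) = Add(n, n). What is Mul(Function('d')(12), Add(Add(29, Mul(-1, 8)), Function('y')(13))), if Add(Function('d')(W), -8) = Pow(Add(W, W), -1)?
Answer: Rational(8299, 12) ≈ 691.58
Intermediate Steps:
Function('z')(n) = Mul(2, n)
Function('y')(T) = Mul(5, T) (Function('y')(T) = Add(Mul(3, T), Mul(2, T)) = Mul(5, T))
Function('d')(W) = Add(8, Mul(Rational(1, 2), Pow(W, -1))) (Function('d')(W) = Add(8, Pow(Add(W, W), -1)) = Add(8, Pow(Mul(2, W), -1)) = Add(8, Mul(Rational(1, 2), Pow(W, -1))))
Mul(Function('d')(12), Add(Add(29, Mul(-1, 8)), Function('y')(13))) = Mul(Add(8, Mul(Rational(1, 2), Pow(12, -1))), Add(Add(29, Mul(-1, 8)), Mul(5, 13))) = Mul(Add(8, Mul(Rational(1, 2), Rational(1, 12))), Add(Add(29, -8), 65)) = Mul(Add(8, Rational(1, 24)), Add(21, 65)) = Mul(Rational(193, 24), 86) = Rational(8299, 12)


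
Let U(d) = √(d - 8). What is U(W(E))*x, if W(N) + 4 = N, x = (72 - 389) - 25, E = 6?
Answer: -342*I*√6 ≈ -837.73*I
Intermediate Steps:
x = -342 (x = -317 - 25 = -342)
W(N) = -4 + N
U(d) = √(-8 + d)
U(W(E))*x = √(-8 + (-4 + 6))*(-342) = √(-8 + 2)*(-342) = √(-6)*(-342) = (I*√6)*(-342) = -342*I*√6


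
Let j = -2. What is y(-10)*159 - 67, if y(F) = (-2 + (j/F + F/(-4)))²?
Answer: 1091/100 ≈ 10.910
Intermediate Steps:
y(F) = (-2 - 2/F - F/4)² (y(F) = (-2 + (-2/F + F/(-4)))² = (-2 + (-2/F + F*(-¼)))² = (-2 + (-2/F - F/4))² = (-2 - 2/F - F/4)²)
y(-10)*159 - 67 = ((1/16)*(8 + (-10)² + 8*(-10))²/(-10)²)*159 - 67 = ((1/16)*(1/100)*(8 + 100 - 80)²)*159 - 67 = ((1/16)*(1/100)*28²)*159 - 67 = ((1/16)*(1/100)*784)*159 - 67 = (49/100)*159 - 67 = 7791/100 - 67 = 1091/100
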